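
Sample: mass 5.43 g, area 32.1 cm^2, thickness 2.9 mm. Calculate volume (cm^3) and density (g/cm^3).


Thickness in cm = 2.9 / 10 = 0.29 cm
Volume = 32.1 x 0.29 = 9.309 cm^3
Density = 5.43 / 9.309 = 0.583 g/cm^3


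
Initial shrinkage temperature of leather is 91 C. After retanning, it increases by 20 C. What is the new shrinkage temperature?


New Ts = 91 + 20 = 111 C


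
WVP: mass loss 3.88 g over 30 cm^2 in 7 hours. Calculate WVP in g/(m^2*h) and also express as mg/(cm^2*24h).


WVP = 184.76 g/(m^2*h)
Daily rate = 443.43 mg/(cm^2*24h)

WVP = 3.88 / (30 x 7) x 10000 = 184.76 g/(m^2*h)
Mass loss in mg = 3.88 x 1000 = 3880 mg
Per cm^2 per 24h in mg: 3880 x 24 / (30 x 7) = 93120 / 210 = 443.43 mg/(cm^2*24h)


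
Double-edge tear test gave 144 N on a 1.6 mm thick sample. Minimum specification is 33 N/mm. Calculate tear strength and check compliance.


Tear strength = 144 / 1.6 = 90.0 N/mm
Required minimum = 33 N/mm
Compliant: Yes


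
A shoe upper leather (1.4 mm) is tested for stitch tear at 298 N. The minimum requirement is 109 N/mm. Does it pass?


STS = 298 / 1.4 = 212.9 N/mm
Minimum required: 109 N/mm
Passes: Yes


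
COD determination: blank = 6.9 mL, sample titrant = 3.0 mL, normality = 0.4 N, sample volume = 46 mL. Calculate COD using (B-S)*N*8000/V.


271.3 mg/L


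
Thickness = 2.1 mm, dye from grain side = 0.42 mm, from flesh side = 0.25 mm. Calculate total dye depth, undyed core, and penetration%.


Total dyed = 0.42 + 0.25 = 0.67 mm
Undyed core = 2.1 - 0.67 = 1.43 mm
Penetration = 0.67 / 2.1 x 100 = 31.9%


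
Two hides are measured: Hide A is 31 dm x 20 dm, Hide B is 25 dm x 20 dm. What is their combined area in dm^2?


1120 dm^2

Hide A area = 31 x 20 = 620 dm^2
Hide B area = 25 x 20 = 500 dm^2
Total = 620 + 500 = 1120 dm^2


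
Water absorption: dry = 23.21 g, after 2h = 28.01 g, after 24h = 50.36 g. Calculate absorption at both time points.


WA (2h) = (28.01 - 23.21) / 23.21 x 100 = 20.7%
WA (24h) = (50.36 - 23.21) / 23.21 x 100 = 117.0%


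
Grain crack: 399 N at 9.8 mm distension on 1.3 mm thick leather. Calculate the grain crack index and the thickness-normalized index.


Crack index = 399 / 9.8 = 40.7 N/mm
Normalized = 40.7 / 1.3 = 31.3 N/mm per mm


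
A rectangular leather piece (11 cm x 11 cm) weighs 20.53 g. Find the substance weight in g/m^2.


1696.7 g/m^2

Area = 11 x 11 = 121 cm^2
SW = 20.53 / 121 x 10000 = 1696.7 g/m^2


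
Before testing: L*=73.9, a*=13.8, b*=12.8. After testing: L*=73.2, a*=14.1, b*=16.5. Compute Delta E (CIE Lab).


Delta E = 3.78

dL = 73.2 - 73.9 = -0.7
da = 14.1 - 13.8 = 0.3
db = 16.5 - 12.8 = 3.7
dE = sqrt((-0.7)^2 + (0.3)^2 + (3.7)^2) = 3.78


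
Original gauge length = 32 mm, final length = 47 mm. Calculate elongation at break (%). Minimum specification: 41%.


Elongation = 46.9%
Meets spec: Yes

Extension = 47 - 32 = 15 mm
Elongation = 15 / 32 x 100 = 46.9%
Minimum required: 41%
Meets specification: Yes


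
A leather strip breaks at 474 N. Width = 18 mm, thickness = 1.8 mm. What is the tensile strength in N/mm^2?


14.63 N/mm^2

Cross-sectional area = 18 x 1.8 = 32.4 mm^2
Tensile strength = 474 / 32.4 = 14.63 N/mm^2


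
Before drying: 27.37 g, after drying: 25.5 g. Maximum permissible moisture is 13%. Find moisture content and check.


MC = (27.37 - 25.5) / 27.37 x 100 = 6.8%
Maximum: 13%
Acceptable: Yes


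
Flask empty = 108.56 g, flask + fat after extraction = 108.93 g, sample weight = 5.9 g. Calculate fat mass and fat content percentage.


Fat mass = 108.93 - 108.56 = 0.37 g
Fat% = 0.37 / 5.9 x 100 = 6.3%


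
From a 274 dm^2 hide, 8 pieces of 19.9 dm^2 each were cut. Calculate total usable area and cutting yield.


Usable area = 159.2 dm^2
Yield = 58.1%


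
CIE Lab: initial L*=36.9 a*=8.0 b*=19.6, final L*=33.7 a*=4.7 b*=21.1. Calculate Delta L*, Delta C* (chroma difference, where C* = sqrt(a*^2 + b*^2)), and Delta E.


Delta L* = 33.7 - 36.9 = -3.2
C1* = sqrt((8.0)^2 + (19.6)^2) = 21.170
C2* = sqrt((4.7)^2 + (21.1)^2) = 21.617
Delta C* = 21.617 - 21.170 = 0.45
Delta E = sqrt((-3.2)^2 + (-3.3)^2 + (1.5)^2) = 4.84


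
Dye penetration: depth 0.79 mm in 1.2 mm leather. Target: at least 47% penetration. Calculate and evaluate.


Penetration = 0.79 / 1.2 x 100 = 65.8%
Target: 47%
Meets target: Yes


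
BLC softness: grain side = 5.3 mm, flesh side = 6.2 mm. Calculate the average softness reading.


5.75 mm


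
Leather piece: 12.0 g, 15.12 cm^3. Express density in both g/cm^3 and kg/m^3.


0.794 g/cm^3
794 kg/m^3

Density = 12.0 / 15.12 = 0.794 g/cm^3
Convert: 0.794 x 1000 = 794 kg/m^3


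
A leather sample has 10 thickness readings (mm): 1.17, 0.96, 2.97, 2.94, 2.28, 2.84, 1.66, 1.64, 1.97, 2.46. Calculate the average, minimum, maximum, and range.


Sum = 20.89
Average = 20.89 / 10 = 2.09 mm
Minimum = 0.96 mm
Maximum = 2.97 mm
Range = 2.97 - 0.96 = 2.01 mm


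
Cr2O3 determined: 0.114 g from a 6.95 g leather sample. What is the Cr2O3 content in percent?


Cr2O3% = 0.114 / 6.95 x 100
Cr2O3% = 1.64%


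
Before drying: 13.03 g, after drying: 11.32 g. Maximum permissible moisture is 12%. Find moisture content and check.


Moisture content = 13.1%
Acceptable: No


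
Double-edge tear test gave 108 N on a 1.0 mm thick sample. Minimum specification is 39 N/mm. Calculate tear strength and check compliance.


Tear strength = 108.0 N/mm
Compliant: Yes

Tear strength = 108 / 1.0 = 108.0 N/mm
Required minimum = 39 N/mm
Compliant: Yes


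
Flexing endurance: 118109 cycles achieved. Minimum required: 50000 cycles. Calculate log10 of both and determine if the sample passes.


log10(118109) = 5.07
log10(50000) = 4.70
Passes: Yes


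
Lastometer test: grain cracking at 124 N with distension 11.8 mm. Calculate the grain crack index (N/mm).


10.5 N/mm

Grain crack index = force / distension
Index = 124 / 11.8 = 10.5 N/mm


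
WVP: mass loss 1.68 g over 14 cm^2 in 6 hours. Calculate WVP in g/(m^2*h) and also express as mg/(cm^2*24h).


WVP = 200.00 g/(m^2*h)
Daily rate = 480.00 mg/(cm^2*24h)


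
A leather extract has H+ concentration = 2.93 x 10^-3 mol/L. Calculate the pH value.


pH = -log10[H+]
pH = -log10(2.93 x 10^-3) = 2.53


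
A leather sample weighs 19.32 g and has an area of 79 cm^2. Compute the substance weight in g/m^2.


2445.6 g/m^2

Substance weight = mass / area x 10000
SW = 19.32 / 79 x 10000
SW = 2445.6 g/m^2


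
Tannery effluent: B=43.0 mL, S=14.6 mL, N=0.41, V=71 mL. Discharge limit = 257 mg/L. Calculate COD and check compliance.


COD = 1312.0 mg/L
Compliant: No

COD = (43.0 - 14.6) x 0.41 x 8000 / 71 = 1312.0 mg/L
Limit: 257 mg/L
Compliant: No


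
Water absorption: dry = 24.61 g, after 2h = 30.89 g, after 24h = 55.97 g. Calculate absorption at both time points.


2h absorption = 25.5%
24h absorption = 127.4%


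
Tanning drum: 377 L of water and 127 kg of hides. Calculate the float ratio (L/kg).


3.0

Float ratio = water / hide weight
Ratio = 377 / 127 = 3.0


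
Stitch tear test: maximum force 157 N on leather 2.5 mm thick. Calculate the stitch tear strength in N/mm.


62.8 N/mm


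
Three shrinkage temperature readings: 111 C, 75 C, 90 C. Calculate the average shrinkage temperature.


92.0 C

Average = (111 + 75 + 90) / 3
Average = 276 / 3 = 92.0 C


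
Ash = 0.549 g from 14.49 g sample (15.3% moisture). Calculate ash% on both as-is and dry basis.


As-is ash = 3.79%
Dry-basis ash = 4.47%

As-is ash% = 0.549 / 14.49 x 100 = 3.79%
Dry mass = 14.49 x (100 - 15.3) / 100 = 12.27303 g
Dry-basis ash% = 0.549 / 12.27303 x 100 = 4.47%


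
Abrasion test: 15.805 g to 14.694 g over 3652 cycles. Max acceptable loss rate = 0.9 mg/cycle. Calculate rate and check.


Rate = 0.304 mg/cycle
Passes: Yes

Loss = 15.805 - 14.694 = 1.111 g
Rate = 1.111 g / 3652 cycles x 1000 = 0.304 mg/cycle
Max = 0.9 mg/cycle
Passes: Yes


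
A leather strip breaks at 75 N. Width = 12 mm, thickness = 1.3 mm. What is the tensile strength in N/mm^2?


Cross-sectional area = 12 x 1.3 = 15.6 mm^2
Tensile strength = 75 / 15.6 = 4.81 N/mm^2


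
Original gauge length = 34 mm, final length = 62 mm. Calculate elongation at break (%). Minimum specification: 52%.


Elongation = 82.4%
Meets spec: Yes

Extension = 62 - 34 = 28 mm
Elongation = 28 / 34 x 100 = 82.4%
Minimum required: 52%
Meets specification: Yes


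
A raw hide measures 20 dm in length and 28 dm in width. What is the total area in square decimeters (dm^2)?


560 dm^2

Area = length x width
Area = 20 x 28 = 560 dm^2


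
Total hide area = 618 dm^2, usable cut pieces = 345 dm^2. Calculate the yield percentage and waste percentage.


Yield = 55.8%
Waste = 44.2%


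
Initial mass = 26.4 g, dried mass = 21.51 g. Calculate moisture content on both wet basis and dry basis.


Wet basis = 18.5%
Dry basis = 22.7%

Moisture lost = 26.4 - 21.51 = 4.89 g
Wet basis MC = 4.89 / 26.4 x 100 = 18.5%
Dry basis MC = 4.89 / 21.51 x 100 = 22.7%


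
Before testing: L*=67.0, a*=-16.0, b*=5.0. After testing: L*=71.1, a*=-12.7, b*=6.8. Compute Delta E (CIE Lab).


Delta E = 5.56


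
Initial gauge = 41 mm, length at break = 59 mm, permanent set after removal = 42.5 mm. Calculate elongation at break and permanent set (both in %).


Elongation at break = (59 - 41) / 41 x 100 = 43.9%
Permanent set = (42.5 - 41) / 41 x 100 = 3.7%


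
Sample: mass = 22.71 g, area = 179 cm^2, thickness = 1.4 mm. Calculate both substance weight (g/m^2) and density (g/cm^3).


SW = 22.71 / 179 x 10000 = 1268.7 g/m^2
Volume = 179 x 1.4 / 10 = 25.06 cm^3
Density = 22.71 / 25.06 = 0.906 g/cm^3


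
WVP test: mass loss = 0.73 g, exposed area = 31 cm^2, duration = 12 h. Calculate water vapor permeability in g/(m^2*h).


19.62 g/(m^2*h)

WVP = mass_loss / (area x time) x 10000
WVP = 0.73 / (31 x 12) x 10000
WVP = 0.73 / 372 x 10000 = 19.62 g/(m^2*h)


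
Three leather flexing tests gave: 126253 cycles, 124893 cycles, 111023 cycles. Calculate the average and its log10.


Average = (126253 + 124893 + 111023) / 3 = 120723 cycles
log10(120723) = 5.08


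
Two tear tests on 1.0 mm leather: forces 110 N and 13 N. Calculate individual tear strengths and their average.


Tear 1 = 110.0 N/mm
Tear 2 = 13.0 N/mm
Average = 61.5 N/mm

Tear 1 = 110 / 1.0 = 110.0 N/mm
Tear 2 = 13 / 1.0 = 13.0 N/mm
Average = (110.0 + 13.0) / 2 = 61.5 N/mm


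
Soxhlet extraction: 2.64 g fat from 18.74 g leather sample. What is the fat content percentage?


14.1%

Fat content = 2.64 / 18.74 x 100
Fat = 14.1%


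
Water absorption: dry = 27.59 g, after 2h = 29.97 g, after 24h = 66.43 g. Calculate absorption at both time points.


WA (2h) = (29.97 - 27.59) / 27.59 x 100 = 8.6%
WA (24h) = (66.43 - 27.59) / 27.59 x 100 = 140.8%


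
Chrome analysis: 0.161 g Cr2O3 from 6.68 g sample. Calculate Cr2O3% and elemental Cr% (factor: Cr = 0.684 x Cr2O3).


Cr2O3 = 2.41%
Cr = 1.65%

Cr2O3% = 0.161 / 6.68 x 100 = 2.41%
Cr% = 2.41 x 0.684 = 1.65%


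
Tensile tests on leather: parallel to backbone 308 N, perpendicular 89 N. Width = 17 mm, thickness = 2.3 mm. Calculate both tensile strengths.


Parallel = 7.88 N/mm^2
Perpendicular = 2.28 N/mm^2

Area = 17 x 2.3 = 39.1 mm^2
TS (parallel) = 308 / 39.1 = 7.88 N/mm^2
TS (perpendicular) = 89 / 39.1 = 2.28 N/mm^2


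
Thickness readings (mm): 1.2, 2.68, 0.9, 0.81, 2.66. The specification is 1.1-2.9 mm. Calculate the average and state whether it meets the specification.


Average = 1.65 mm
Within specification: Yes

Sum = 8.25
Average = 8.25 / 5 = 1.65 mm
Specification range: 1.1 to 2.9 mm
Within spec: Yes


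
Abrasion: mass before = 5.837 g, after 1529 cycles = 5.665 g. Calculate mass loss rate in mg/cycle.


0.112 mg/cycle

Mass loss = 5.837 - 5.665 = 0.172 g
Rate = 0.172 / 1529 x 1000 = 0.112 mg/cycle


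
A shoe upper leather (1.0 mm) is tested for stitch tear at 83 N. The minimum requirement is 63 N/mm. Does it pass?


STS = 83.0 N/mm
Passes: Yes


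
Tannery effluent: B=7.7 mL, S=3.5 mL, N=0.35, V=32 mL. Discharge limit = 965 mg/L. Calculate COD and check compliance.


COD = (7.7 - 3.5) x 0.35 x 8000 / 32 = 367.5 mg/L
Limit: 965 mg/L
Compliant: Yes


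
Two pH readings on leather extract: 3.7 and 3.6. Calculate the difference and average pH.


Difference = 0.1
Average pH = 3.65


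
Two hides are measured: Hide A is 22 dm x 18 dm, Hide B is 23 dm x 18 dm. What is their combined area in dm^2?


Hide A area = 22 x 18 = 396 dm^2
Hide B area = 23 x 18 = 414 dm^2
Total = 396 + 414 = 810 dm^2


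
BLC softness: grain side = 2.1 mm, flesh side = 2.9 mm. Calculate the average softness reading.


2.50 mm


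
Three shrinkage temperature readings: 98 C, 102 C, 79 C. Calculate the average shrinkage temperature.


93.0 C

Average = (98 + 102 + 79) / 3
Average = 279 / 3 = 93.0 C


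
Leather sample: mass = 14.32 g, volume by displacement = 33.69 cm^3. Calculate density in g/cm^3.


0.425 g/cm^3


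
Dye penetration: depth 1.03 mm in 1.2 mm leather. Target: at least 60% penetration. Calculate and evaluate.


Penetration = 85.8%
Meets target: Yes


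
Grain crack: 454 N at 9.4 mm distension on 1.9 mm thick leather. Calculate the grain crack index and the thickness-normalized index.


Crack index = 48.3 N/mm
Normalized index = 25.4 N/mm per mm

Crack index = 454 / 9.4 = 48.3 N/mm
Normalized = 48.3 / 1.9 = 25.4 N/mm per mm


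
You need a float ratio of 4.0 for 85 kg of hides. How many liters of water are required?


340.0 L


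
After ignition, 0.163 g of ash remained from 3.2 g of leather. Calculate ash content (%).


Ash% = 0.163 / 3.2 x 100
Ash% = 5.09%


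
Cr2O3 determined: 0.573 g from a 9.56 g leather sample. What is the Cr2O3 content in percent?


5.99%

Cr2O3% = 0.573 / 9.56 x 100
Cr2O3% = 5.99%


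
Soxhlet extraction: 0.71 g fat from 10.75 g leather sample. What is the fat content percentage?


Fat content = 0.71 / 10.75 x 100
Fat = 6.6%


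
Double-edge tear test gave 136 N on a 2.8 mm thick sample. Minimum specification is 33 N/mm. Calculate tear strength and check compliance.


Tear strength = 48.6 N/mm
Compliant: Yes

Tear strength = 136 / 2.8 = 48.6 N/mm
Required minimum = 33 N/mm
Compliant: Yes


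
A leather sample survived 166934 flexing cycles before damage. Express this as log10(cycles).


log10(166934) = 5.22


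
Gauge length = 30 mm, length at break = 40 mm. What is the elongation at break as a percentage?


Extension = 40 - 30 = 10 mm
Elongation = 10 / 30 x 100 = 33.3%


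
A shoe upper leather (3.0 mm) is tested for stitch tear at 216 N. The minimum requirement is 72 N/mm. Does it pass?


STS = 216 / 3.0 = 72.0 N/mm
Minimum required: 72 N/mm
Passes: Yes


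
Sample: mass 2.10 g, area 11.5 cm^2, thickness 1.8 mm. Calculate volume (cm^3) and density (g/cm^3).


Volume = 2.070 cm^3
Density = 1.014 g/cm^3

Thickness in cm = 1.8 / 10 = 0.18 cm
Volume = 11.5 x 0.18 = 2.070 cm^3
Density = 2.10 / 2.070 = 1.014 g/cm^3


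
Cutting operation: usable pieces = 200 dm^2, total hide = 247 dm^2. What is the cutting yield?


Yield = usable / total x 100
Yield = 200 / 247 x 100 = 81.0%


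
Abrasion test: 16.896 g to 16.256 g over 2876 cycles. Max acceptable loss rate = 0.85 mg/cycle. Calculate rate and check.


Loss = 16.896 - 16.256 = 0.640 g
Rate = 0.640 g / 2876 cycles x 1000 = 0.223 mg/cycle
Max = 0.85 mg/cycle
Passes: Yes


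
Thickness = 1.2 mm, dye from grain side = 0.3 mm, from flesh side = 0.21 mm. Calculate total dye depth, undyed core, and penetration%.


Total dyed = 0.3 + 0.21 = 0.51 mm
Undyed core = 1.2 - 0.51 = 0.69 mm
Penetration = 0.51 / 1.2 x 100 = 42.5%


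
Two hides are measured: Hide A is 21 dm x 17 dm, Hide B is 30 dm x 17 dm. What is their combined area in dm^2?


Hide A area = 21 x 17 = 357 dm^2
Hide B area = 30 x 17 = 510 dm^2
Total = 357 + 510 = 867 dm^2


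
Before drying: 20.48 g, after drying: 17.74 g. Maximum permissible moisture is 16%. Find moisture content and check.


MC = (20.48 - 17.74) / 20.48 x 100 = 13.4%
Maximum: 16%
Acceptable: Yes


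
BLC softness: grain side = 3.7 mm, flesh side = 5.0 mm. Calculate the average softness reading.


4.35 mm


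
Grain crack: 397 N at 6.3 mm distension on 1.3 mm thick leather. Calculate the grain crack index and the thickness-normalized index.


Crack index = 397 / 6.3 = 63.0 N/mm
Normalized = 63.0 / 1.3 = 48.5 N/mm per mm


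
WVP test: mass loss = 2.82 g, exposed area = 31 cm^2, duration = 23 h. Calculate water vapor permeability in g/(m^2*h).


39.55 g/(m^2*h)

WVP = mass_loss / (area x time) x 10000
WVP = 2.82 / (31 x 23) x 10000
WVP = 2.82 / 713 x 10000 = 39.55 g/(m^2*h)


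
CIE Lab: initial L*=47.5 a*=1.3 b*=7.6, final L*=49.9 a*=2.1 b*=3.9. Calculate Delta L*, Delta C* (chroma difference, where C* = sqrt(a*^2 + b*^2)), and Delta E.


Delta L* = 49.9 - 47.5 = 2.4
C1* = sqrt((1.3)^2 + (7.6)^2) = 7.710
C2* = sqrt((2.1)^2 + (3.9)^2) = 4.429
Delta C* = 4.429 - 7.710 = -3.28
Delta E = sqrt((2.4)^2 + (0.8)^2 + (-3.7)^2) = 4.48


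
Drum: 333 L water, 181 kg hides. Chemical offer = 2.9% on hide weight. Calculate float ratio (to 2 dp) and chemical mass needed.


Float ratio = 333 / 181 = 1.84
Chemical = 181 x 2.9 / 100 = 5.249 kg


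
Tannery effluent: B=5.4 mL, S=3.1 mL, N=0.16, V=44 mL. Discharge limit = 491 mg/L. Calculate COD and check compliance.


COD = (5.4 - 3.1) x 0.16 x 8000 / 44 = 66.9 mg/L
Limit: 491 mg/L
Compliant: Yes


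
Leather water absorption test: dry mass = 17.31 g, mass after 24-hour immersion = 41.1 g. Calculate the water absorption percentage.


137.4%

Water absorbed = 41.1 - 17.31 = 23.79 g
WA% = 23.79 / 17.31 x 100 = 137.4%


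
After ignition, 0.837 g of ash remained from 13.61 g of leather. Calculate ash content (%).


Ash% = 0.837 / 13.61 x 100
Ash% = 6.15%


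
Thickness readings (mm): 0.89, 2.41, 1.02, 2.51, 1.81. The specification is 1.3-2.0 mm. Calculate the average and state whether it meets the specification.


Average = 1.73 mm
Within specification: Yes

Sum = 8.64
Average = 8.64 / 5 = 1.73 mm
Specification range: 1.3 to 2.0 mm
Within spec: Yes


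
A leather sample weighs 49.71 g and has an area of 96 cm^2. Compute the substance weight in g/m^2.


Substance weight = mass / area x 10000
SW = 49.71 / 96 x 10000
SW = 5178.1 g/m^2


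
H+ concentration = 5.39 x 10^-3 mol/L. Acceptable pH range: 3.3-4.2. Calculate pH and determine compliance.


pH = 2.27
Compliant: No

pH = -log10(5.39 x 10^-3) = 2.27
Range: 3.3 to 4.2
Compliant: No


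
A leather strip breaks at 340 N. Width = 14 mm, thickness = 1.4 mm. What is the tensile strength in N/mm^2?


Cross-sectional area = 14 x 1.4 = 19.6 mm^2
Tensile strength = 340 / 19.6 = 17.35 N/mm^2


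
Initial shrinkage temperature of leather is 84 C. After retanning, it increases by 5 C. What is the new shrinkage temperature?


89 C

New Ts = 84 + 5 = 89 C


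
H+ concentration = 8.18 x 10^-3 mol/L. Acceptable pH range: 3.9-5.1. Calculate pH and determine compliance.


pH = 2.09
Compliant: No


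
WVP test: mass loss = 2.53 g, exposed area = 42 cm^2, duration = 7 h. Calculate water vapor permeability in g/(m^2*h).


86.05 g/(m^2*h)


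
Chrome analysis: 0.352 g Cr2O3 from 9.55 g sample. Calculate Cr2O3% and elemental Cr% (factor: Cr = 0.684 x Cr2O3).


Cr2O3% = 0.352 / 9.55 x 100 = 3.69%
Cr% = 3.69 x 0.684 = 2.52%


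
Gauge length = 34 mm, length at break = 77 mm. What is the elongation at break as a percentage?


Extension = 77 - 34 = 43 mm
Elongation = 43 / 34 x 100 = 126.5%


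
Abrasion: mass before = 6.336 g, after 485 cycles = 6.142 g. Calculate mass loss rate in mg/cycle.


0.400 mg/cycle


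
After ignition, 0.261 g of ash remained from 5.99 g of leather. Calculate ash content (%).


Ash% = 0.261 / 5.99 x 100
Ash% = 4.36%


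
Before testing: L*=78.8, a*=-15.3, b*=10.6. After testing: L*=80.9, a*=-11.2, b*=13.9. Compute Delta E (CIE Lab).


Delta E = 5.67

dL = 80.9 - 78.8 = 2.1
da = -11.2 - (-15.3) = 4.1
db = 13.9 - 10.6 = 3.3
dE = sqrt((2.1)^2 + (4.1)^2 + (3.3)^2) = 5.67


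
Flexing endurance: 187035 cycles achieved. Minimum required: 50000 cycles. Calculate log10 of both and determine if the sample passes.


Achieved: log10 = 5.27
Required: log10 = 4.70
Passes: Yes

log10(187035) = 5.27
log10(50000) = 4.70
Passes: Yes


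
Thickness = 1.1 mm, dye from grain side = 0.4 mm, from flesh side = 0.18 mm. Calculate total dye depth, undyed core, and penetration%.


Total dyed = 0.4 + 0.18 = 0.58 mm
Undyed core = 1.1 - 0.58 = 0.52 mm
Penetration = 0.58 / 1.1 x 100 = 52.7%


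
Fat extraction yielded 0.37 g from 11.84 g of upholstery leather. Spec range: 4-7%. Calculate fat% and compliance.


Fat% = 0.37 / 11.84 x 100 = 3.1%
Spec range: 4-7%
Compliant: No


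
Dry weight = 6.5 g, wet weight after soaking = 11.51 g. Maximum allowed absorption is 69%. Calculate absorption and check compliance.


Absorption = 77.1%
Compliant: No


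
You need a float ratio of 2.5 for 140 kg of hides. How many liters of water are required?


350.0 L


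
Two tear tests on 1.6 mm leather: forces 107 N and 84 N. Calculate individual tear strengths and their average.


Tear 1 = 66.9 N/mm
Tear 2 = 52.5 N/mm
Average = 59.7 N/mm


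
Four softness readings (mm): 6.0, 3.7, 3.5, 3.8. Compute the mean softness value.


Sum = 6.0 + 3.7 + 3.5 + 3.8
Mean = 17.0 / 4 = 4.25 mm


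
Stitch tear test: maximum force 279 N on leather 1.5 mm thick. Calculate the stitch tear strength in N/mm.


Stitch tear strength = force / thickness
STS = 279 / 1.5 = 186.0 N/mm


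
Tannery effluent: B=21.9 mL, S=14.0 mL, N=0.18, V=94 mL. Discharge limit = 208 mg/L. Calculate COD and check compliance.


COD = (21.9 - 14.0) x 0.18 x 8000 / 94 = 121.0 mg/L
Limit: 208 mg/L
Compliant: Yes


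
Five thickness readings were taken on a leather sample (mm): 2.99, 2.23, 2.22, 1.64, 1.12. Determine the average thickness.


Sum = 2.99 + 2.23 + 2.22 + 1.64 + 1.12 = 10.20
Average = 10.20 / 5 = 2.04 mm


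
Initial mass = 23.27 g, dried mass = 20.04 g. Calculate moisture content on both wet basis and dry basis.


Wet basis = 13.9%
Dry basis = 16.1%


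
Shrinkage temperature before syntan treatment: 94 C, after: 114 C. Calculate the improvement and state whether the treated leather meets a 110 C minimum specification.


Improvement = 20 C
Meets 110 C spec: Yes


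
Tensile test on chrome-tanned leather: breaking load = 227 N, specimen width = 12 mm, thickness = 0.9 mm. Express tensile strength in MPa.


Cross-section = 12 x 0.9 = 10.8 mm^2
TS = 227 / 10.8 = 21.02 MPa
(1 N/mm^2 = 1 MPa)


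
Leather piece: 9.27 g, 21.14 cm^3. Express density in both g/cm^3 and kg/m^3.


0.439 g/cm^3
439 kg/m^3

Density = 9.27 / 21.14 = 0.439 g/cm^3
Convert: 0.439 x 1000 = 439 kg/m^3


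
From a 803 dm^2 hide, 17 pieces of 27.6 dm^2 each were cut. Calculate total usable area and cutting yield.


Total usable = 17 x 27.6 = 469.2 dm^2
Yield = 469.2 / 803 x 100 = 58.4%


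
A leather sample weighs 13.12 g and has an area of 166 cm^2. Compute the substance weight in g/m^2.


790.4 g/m^2


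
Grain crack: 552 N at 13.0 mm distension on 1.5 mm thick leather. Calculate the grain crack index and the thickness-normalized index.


Crack index = 42.5 N/mm
Normalized index = 28.3 N/mm per mm

Crack index = 552 / 13.0 = 42.5 N/mm
Normalized = 42.5 / 1.5 = 28.3 N/mm per mm


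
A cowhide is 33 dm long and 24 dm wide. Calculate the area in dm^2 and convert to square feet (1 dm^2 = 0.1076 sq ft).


Area = 33 x 24 = 792 dm^2
Conversion: 792 x 0.1076 = 85.22 sq ft


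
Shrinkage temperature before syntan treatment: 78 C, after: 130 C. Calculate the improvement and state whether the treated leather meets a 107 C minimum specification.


Improvement = 52 C
Meets 107 C spec: Yes


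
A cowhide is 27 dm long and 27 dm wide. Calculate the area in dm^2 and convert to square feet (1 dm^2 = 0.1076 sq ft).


729 dm^2
78.44 sq ft


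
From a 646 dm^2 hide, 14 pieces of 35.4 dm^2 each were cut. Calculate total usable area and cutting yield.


Usable area = 495.6 dm^2
Yield = 76.7%


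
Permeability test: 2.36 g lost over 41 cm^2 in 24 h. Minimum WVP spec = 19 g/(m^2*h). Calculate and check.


WVP = 2.36 / (41 x 24) x 10000 = 23.98 g/(m^2*h)
Minimum: 19 g/(m^2*h)
Meets spec: Yes


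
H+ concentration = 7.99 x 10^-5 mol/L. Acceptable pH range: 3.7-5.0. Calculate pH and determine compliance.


pH = 4.10
Compliant: Yes

pH = -log10(7.99 x 10^-5) = 4.10
Range: 3.7 to 5.0
Compliant: Yes


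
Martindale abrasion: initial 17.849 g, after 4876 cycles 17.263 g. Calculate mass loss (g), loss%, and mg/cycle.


Mass loss = 0.586 g
Loss = 3.28%
Rate = 0.120 mg/cycle

Loss = 17.849 - 17.263 = 0.586 g
Loss% = 0.586 / 17.849 x 100 = 3.28%
Rate = 0.586 / 4876 x 1000 = 0.120 mg/cycle


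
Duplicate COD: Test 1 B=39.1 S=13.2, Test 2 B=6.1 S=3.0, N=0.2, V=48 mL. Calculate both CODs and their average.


COD1 = (39.1 - 13.2) x 0.2 x 8000 / 48 = 863.3 mg/L
COD2 = (6.1 - 3.0) x 0.2 x 8000 / 48 = 103.3 mg/L
Average = (863.3 + 103.3) / 2 = 483.3 mg/L


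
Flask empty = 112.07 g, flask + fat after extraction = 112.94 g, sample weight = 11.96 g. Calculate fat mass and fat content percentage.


Fat mass = 0.87 g
Fat content = 7.3%


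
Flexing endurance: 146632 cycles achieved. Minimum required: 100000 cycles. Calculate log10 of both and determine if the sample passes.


log10(146632) = 5.17
log10(100000) = 5.00
Passes: Yes


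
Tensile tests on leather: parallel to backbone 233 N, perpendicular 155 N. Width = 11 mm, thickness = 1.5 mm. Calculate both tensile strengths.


Area = 11 x 1.5 = 16.5 mm^2
TS (parallel) = 233 / 16.5 = 14.12 N/mm^2
TS (perpendicular) = 155 / 16.5 = 9.39 N/mm^2


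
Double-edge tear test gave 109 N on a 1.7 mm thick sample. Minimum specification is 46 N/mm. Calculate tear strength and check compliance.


Tear strength = 109 / 1.7 = 64.1 N/mm
Required minimum = 46 N/mm
Compliant: Yes


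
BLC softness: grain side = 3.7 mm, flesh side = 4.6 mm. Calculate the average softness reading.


4.15 mm


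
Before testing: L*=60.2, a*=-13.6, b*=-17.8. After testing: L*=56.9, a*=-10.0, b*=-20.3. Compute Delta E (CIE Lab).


dL = 56.9 - 60.2 = -3.3
da = -10.0 - (-13.6) = 3.6
db = -20.3 - (-17.8) = -2.5
dE = sqrt((-3.3)^2 + (3.6)^2 + (-2.5)^2) = 5.49


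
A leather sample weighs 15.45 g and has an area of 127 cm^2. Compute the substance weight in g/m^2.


Substance weight = mass / area x 10000
SW = 15.45 / 127 x 10000
SW = 1216.5 g/m^2


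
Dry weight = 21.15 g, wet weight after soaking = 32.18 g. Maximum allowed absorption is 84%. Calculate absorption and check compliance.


Absorption = 52.2%
Compliant: Yes


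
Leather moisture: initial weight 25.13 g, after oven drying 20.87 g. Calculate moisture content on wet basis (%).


Moisture = 25.13 - 20.87 = 4.26 g
MC = 4.26 / 25.13 x 100 = 17.0%


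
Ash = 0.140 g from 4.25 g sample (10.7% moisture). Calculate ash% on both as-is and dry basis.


As-is ash% = 0.140 / 4.25 x 100 = 3.29%
Dry mass = 4.25 x (100 - 10.7) / 100 = 3.79525 g
Dry-basis ash% = 0.140 / 3.79525 x 100 = 3.69%


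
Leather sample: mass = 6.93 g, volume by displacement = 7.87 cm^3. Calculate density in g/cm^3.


0.881 g/cm^3

Density = mass / volume
Density = 6.93 / 7.87 = 0.881 g/cm^3


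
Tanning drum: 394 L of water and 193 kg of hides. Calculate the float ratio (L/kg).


Float ratio = water / hide weight
Ratio = 394 / 193 = 2.0


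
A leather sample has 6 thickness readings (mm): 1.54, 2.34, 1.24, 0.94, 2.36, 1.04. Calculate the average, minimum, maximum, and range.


Average = 1.58 mm
Min = 0.94 mm
Max = 2.36 mm
Range = 1.42 mm


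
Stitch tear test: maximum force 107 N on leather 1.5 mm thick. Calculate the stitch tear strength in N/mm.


Stitch tear strength = force / thickness
STS = 107 / 1.5 = 71.3 N/mm


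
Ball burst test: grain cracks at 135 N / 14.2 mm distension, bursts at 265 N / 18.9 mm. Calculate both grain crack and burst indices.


Crack index = 9.5 N/mm
Burst index = 14.0 N/mm


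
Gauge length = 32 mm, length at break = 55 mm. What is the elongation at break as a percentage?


71.9%

Extension = 55 - 32 = 23 mm
Elongation = 23 / 32 x 100 = 71.9%


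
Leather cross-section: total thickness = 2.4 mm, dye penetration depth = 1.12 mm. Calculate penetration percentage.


Penetration% = 1.12 / 2.4 x 100
Penetration = 46.7%


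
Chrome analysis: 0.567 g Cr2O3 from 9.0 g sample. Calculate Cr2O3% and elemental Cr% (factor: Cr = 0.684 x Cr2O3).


Cr2O3 = 6.30%
Cr = 4.31%


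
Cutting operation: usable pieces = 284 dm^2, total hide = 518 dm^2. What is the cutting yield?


54.8%

Yield = usable / total x 100
Yield = 284 / 518 x 100 = 54.8%


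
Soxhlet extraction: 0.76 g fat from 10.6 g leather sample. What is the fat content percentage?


7.2%

Fat content = 0.76 / 10.6 x 100
Fat = 7.2%


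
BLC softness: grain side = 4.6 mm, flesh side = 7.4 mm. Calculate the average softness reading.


Average = (4.6 + 7.4) / 2
Average = 6.00 mm


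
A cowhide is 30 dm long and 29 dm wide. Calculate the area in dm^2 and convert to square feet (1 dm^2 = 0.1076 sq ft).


Area = 30 x 29 = 870 dm^2
Conversion: 870 x 0.1076 = 93.61 sq ft


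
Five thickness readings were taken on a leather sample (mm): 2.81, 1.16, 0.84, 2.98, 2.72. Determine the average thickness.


Sum = 2.81 + 1.16 + 0.84 + 2.98 + 2.72 = 10.51
Average = 10.51 / 5 = 2.10 mm


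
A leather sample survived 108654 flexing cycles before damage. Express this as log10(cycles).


log10(108654) = 5.04


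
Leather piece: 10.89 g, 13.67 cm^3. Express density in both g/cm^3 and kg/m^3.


0.797 g/cm^3
797 kg/m^3

Density = 10.89 / 13.67 = 0.797 g/cm^3
Convert: 0.797 x 1000 = 797 kg/m^3


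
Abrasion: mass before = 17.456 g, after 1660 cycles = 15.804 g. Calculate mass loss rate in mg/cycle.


Mass loss = 17.456 - 15.804 = 1.652 g
Rate = 1.652 / 1660 x 1000 = 0.995 mg/cycle


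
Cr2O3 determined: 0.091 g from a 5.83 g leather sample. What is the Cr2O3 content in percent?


Cr2O3% = 0.091 / 5.83 x 100
Cr2O3% = 1.56%


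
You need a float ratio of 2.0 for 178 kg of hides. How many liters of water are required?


Water = hide weight x target ratio
Water = 178 x 2.0 = 356.0 L


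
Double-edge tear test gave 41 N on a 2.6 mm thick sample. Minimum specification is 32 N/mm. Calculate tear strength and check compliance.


Tear strength = 15.8 N/mm
Compliant: No


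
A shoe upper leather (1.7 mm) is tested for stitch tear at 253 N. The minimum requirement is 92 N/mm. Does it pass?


STS = 253 / 1.7 = 148.8 N/mm
Minimum required: 92 N/mm
Passes: Yes


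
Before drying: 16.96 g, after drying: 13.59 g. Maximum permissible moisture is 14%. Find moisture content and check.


MC = (16.96 - 13.59) / 16.96 x 100 = 19.9%
Maximum: 14%
Acceptable: No


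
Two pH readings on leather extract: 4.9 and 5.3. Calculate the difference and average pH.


Difference = 0.4
Average pH = 5.10


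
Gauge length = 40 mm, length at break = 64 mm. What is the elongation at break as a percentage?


60.0%

Extension = 64 - 40 = 24 mm
Elongation = 24 / 40 x 100 = 60.0%


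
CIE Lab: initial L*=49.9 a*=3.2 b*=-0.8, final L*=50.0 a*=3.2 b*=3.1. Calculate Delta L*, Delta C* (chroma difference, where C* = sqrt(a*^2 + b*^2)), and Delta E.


Delta L* = 0.1
Delta C* = 1.16
Delta E = 3.90

Delta L* = 50.0 - 49.9 = 0.1
C1* = sqrt((3.2)^2 + (-0.8)^2) = 3.298
C2* = sqrt((3.2)^2 + (3.1)^2) = 4.455
Delta C* = 4.455 - 3.298 = 1.16
Delta E = sqrt((0.1)^2 + (0.0)^2 + (3.9)^2) = 3.90


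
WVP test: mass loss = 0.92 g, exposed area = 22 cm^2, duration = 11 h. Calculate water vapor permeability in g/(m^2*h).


WVP = mass_loss / (area x time) x 10000
WVP = 0.92 / (22 x 11) x 10000
WVP = 0.92 / 242 x 10000 = 38.02 g/(m^2*h)


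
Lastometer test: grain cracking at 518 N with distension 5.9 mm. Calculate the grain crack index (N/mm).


87.8 N/mm

Grain crack index = force / distension
Index = 518 / 5.9 = 87.8 N/mm


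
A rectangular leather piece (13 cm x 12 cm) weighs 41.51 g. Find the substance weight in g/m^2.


Area = 13 x 12 = 156 cm^2
SW = 41.51 / 156 x 10000 = 2660.9 g/m^2


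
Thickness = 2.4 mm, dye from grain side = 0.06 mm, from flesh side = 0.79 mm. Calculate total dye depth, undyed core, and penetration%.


Total dyed = 0.85 mm
Undyed core = 1.55 mm
Penetration = 35.4%

Total dyed = 0.06 + 0.79 = 0.85 mm
Undyed core = 2.4 - 0.85 = 1.55 mm
Penetration = 0.85 / 2.4 x 100 = 35.4%


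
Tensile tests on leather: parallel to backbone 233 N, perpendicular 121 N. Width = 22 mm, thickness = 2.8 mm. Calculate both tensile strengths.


Area = 22 x 2.8 = 61.6 mm^2
TS (parallel) = 233 / 61.6 = 3.78 N/mm^2
TS (perpendicular) = 121 / 61.6 = 1.96 N/mm^2


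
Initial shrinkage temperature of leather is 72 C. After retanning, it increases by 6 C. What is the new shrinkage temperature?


78 C


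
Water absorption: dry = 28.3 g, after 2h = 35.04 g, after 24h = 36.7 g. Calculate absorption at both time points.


WA (2h) = (35.04 - 28.3) / 28.3 x 100 = 23.8%
WA (24h) = (36.7 - 28.3) / 28.3 x 100 = 29.7%


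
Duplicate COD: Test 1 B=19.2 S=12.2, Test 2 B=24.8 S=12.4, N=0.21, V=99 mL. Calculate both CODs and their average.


COD1 = (19.2 - 12.2) x 0.21 x 8000 / 99 = 118.8 mg/L
COD2 = (24.8 - 12.4) x 0.21 x 8000 / 99 = 210.4 mg/L
Average = (118.8 + 210.4) / 2 = 164.6 mg/L


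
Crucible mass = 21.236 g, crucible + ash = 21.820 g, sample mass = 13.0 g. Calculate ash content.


Ash mass = 0.584 g
Ash content = 4.49%


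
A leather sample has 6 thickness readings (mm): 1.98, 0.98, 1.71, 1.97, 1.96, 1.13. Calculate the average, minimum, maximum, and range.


Sum = 9.73
Average = 9.73 / 6 = 1.62 mm
Minimum = 0.98 mm
Maximum = 1.98 mm
Range = 1.98 - 0.98 = 1.00 mm


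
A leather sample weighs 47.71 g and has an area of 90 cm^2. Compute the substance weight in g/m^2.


5301.1 g/m^2

Substance weight = mass / area x 10000
SW = 47.71 / 90 x 10000
SW = 5301.1 g/m^2


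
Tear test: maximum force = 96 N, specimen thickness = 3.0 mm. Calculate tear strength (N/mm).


32.0 N/mm

Tear strength = force / thickness
Tear = 96 / 3.0 = 32.0 N/mm


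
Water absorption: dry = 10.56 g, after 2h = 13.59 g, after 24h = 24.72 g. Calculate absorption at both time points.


WA (2h) = (13.59 - 10.56) / 10.56 x 100 = 28.7%
WA (24h) = (24.72 - 10.56) / 10.56 x 100 = 134.1%


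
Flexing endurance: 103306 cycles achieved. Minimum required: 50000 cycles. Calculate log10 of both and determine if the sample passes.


log10(103306) = 5.01
log10(50000) = 4.70
Passes: Yes


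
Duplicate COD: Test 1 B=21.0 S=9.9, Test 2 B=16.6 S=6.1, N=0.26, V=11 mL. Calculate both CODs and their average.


COD1 = (21.0 - 9.9) x 0.26 x 8000 / 11 = 2098.9 mg/L
COD2 = (16.6 - 6.1) x 0.26 x 8000 / 11 = 1985.5 mg/L
Average = (2098.9 + 1985.5) / 2 = 2042.2 mg/L


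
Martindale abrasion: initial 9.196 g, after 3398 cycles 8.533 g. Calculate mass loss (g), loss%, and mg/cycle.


Loss = 9.196 - 8.533 = 0.663 g
Loss% = 0.663 / 9.196 x 100 = 7.21%
Rate = 0.663 / 3398 x 1000 = 0.195 mg/cycle


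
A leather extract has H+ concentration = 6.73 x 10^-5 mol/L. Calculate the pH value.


pH = 4.17


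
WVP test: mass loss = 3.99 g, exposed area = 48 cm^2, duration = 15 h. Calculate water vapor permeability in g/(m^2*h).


WVP = mass_loss / (area x time) x 10000
WVP = 3.99 / (48 x 15) x 10000
WVP = 3.99 / 720 x 10000 = 55.42 g/(m^2*h)


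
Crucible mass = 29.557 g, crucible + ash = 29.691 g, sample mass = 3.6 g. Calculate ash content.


Ash mass = 29.691 - 29.557 = 0.134 g
Ash% = 0.134 / 3.6 x 100 = 3.72%


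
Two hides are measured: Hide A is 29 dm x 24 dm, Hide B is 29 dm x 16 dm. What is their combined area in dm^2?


Hide A area = 29 x 24 = 696 dm^2
Hide B area = 29 x 16 = 464 dm^2
Total = 696 + 464 = 1160 dm^2


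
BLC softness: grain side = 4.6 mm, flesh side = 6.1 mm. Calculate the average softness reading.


5.35 mm


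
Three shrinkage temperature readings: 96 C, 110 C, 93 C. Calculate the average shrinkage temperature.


Average = (96 + 110 + 93) / 3
Average = 299 / 3 = 99.7 C


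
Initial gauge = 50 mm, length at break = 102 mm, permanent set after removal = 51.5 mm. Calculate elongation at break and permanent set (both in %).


Elongation at break = 104.0%
Permanent set = 3.0%

Elongation at break = (102 - 50) / 50 x 100 = 104.0%
Permanent set = (51.5 - 50) / 50 x 100 = 3.0%


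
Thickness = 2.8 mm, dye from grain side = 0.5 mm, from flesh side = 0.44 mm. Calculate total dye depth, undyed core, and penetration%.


Total dyed = 0.5 + 0.44 = 0.94 mm
Undyed core = 2.8 - 0.94 = 1.86 mm
Penetration = 0.94 / 2.8 x 100 = 33.6%


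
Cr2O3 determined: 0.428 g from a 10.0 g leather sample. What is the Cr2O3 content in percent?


4.28%


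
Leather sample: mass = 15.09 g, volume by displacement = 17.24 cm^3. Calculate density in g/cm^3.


0.875 g/cm^3


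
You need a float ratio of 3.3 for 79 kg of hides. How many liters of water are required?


Water = hide weight x target ratio
Water = 79 x 3.3 = 260.7 L


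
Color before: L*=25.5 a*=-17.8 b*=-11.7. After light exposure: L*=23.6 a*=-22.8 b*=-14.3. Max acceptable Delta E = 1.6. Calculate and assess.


dL = -1.9, da = -5.0, db = -2.6
dE = sqrt((-1.9)^2 + (-5.0)^2 + (-2.6)^2) = 5.95
Max = 1.6
Passes: No


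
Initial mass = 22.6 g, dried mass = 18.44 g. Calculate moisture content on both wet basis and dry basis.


Moisture lost = 22.6 - 18.44 = 4.16 g
Wet basis MC = 4.16 / 22.6 x 100 = 18.4%
Dry basis MC = 4.16 / 18.44 x 100 = 22.6%


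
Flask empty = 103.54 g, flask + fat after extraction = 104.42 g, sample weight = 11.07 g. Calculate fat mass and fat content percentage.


Fat mass = 104.42 - 103.54 = 0.88 g
Fat% = 0.88 / 11.07 x 100 = 7.9%


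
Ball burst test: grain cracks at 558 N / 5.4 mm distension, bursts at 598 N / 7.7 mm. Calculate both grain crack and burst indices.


Crack index = 558 / 5.4 = 103.3 N/mm
Burst index = 598 / 7.7 = 77.7 N/mm


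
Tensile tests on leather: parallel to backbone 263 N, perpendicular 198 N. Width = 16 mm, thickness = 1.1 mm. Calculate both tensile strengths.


Parallel = 14.94 N/mm^2
Perpendicular = 11.25 N/mm^2

Area = 16 x 1.1 = 17.6 mm^2
TS (parallel) = 263 / 17.6 = 14.94 N/mm^2
TS (perpendicular) = 198 / 17.6 = 11.25 N/mm^2


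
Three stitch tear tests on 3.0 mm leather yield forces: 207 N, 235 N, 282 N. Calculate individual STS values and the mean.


STS1 = 69.0 N/mm
STS2 = 78.3 N/mm
STS3 = 94.0 N/mm
Mean = 80.4 N/mm


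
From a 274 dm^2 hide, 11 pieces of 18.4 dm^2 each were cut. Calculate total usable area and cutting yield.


Usable area = 202.4 dm^2
Yield = 73.9%


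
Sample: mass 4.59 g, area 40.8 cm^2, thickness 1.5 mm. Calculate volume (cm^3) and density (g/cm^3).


Volume = 6.120 cm^3
Density = 0.750 g/cm^3

Thickness in cm = 1.5 / 10 = 0.15 cm
Volume = 40.8 x 0.15 = 6.120 cm^3
Density = 4.59 / 6.120 = 0.750 g/cm^3


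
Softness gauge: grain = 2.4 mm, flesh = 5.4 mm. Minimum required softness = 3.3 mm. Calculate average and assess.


Average softness = 3.90 mm
Meets requirement: Yes


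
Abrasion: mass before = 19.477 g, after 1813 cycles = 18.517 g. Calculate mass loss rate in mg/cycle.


0.530 mg/cycle

Mass loss = 19.477 - 18.517 = 0.960 g
Rate = 0.960 / 1813 x 1000 = 0.530 mg/cycle
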